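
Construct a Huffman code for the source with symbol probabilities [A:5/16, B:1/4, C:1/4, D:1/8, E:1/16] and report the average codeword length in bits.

Huffman tree construction:
Combine smallest probabilities repeatedly
Resulting codes:
  A: 11 (length 2)
  B: 01 (length 2)
  C: 10 (length 2)
  D: 001 (length 3)
  E: 000 (length 3)
Average length = Σ p(s) × length(s) = 2.1875 bits


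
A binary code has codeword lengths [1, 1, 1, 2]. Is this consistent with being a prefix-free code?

Kraft inequality: Σ 2^(-l_i) ≤ 1 for prefix-free code
Calculating: 2^(-1) + 2^(-1) + 2^(-1) + 2^(-2)
= 0.5 + 0.5 + 0.5 + 0.25
= 1.7500
Since 1.7500 > 1, prefix-free code does not exist


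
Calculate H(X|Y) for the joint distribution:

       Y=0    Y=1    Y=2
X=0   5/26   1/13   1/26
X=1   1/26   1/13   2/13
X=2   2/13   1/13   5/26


H(X|Y) = Σ_y p(y) H(X|Y=y)
  p(Y=0) = 5/13, H(X|Y=0) = 1.3610
  p(Y=1) = 3/13, H(X|Y=1) = 1.5850
  p(Y=2) = 5/13, H(X|Y=2) = 1.3610
H(X|Y) = 0.3846×1.3610 + 0.2308×1.5850 + 0.3846×1.3610 = 1.4127 bits


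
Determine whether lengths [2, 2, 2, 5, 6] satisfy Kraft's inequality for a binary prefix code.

Kraft inequality: Σ 2^(-l_i) ≤ 1 for prefix-free code
Calculating: 2^(-2) + 2^(-2) + 2^(-2) + 2^(-5) + 2^(-6)
= 0.25 + 0.25 + 0.25 + 0.03125 + 0.015625
= 0.7969
Since 0.7969 ≤ 1, prefix-free code exists


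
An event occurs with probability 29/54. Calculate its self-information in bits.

Information content I(x) = -log₂(p(x))
I = -log₂(29/54) = -log₂(0.5370)
I = 0.8969 bits


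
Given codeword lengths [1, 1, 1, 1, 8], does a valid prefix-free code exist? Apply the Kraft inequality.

Kraft inequality: Σ 2^(-l_i) ≤ 1 for prefix-free code
Calculating: 2^(-1) + 2^(-1) + 2^(-1) + 2^(-1) + 2^(-8)
= 0.5 + 0.5 + 0.5 + 0.5 + 0.00390625
= 2.0039
Since 2.0039 > 1, prefix-free code does not exist


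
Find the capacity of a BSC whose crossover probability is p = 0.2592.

For BSC with error probability p:
C = 1 - H(p) where H(p) is binary entropy
H(0.2592) = -0.2592 × log₂(0.2592) - 0.7408 × log₂(0.7408)
H(p) = 0.8255
C = 1 - 0.8255 = 0.1745 bits/use


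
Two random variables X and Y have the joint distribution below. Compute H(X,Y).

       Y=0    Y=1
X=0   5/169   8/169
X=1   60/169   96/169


H(X,Y) = -Σ p(x,y) log₂ p(x,y)
  p(0,0)=5/169: -0.0296 × log₂(0.0296) = 0.1503
  p(0,1)=8/169: -0.0473 × log₂(0.0473) = 0.2083
  p(1,0)=60/169: -0.3550 × log₂(0.3550) = 0.5304
  p(1,1)=96/169: -0.5680 × log₂(0.5680) = 0.4635
H(X,Y) = 1.3525 bits


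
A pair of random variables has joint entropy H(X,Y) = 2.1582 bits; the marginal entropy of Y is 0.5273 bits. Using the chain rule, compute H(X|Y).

Chain rule: H(X,Y) = H(X|Y) + H(Y)
H(X|Y) = H(X,Y) - H(Y) = 2.1582 - 0.5273 = 1.6309 bits


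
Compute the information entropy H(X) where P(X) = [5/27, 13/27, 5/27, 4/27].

H(X) = -Σ p(x) log₂ p(x)
  -5/27 × log₂(5/27) = 0.4505
  -13/27 × log₂(13/27) = 0.5077
  -5/27 × log₂(5/27) = 0.4505
  -4/27 × log₂(4/27) = 0.4081
H(X) = 1.8169 bits


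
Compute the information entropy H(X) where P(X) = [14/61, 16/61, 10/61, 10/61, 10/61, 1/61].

H(X) = -Σ p(x) log₂ p(x)
  -14/61 × log₂(14/61) = 0.4873
  -16/61 × log₂(16/61) = 0.5064
  -10/61 × log₂(10/61) = 0.4277
  -10/61 × log₂(10/61) = 0.4277
  -10/61 × log₂(10/61) = 0.4277
  -1/61 × log₂(1/61) = 0.0972
H(X) = 2.3740 bits


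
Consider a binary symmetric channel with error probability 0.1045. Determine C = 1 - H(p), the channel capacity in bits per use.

For BSC with error probability p:
C = 1 - H(p) where H(p) is binary entropy
H(0.1045) = -0.1045 × log₂(0.1045) - 0.8955 × log₂(0.8955)
H(p) = 0.4831
C = 1 - 0.4831 = 0.5169 bits/use


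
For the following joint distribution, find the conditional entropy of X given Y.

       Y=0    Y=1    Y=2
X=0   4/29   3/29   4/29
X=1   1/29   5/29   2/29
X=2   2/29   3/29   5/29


H(X|Y) = Σ_y p(y) H(X|Y=y)
  p(Y=0) = 7/29, H(X|Y=0) = 1.3788
  p(Y=1) = 11/29, H(X|Y=1) = 1.5395
  p(Y=2) = 11/29, H(X|Y=2) = 1.4949
H(X|Y) = 0.2414×1.3788 + 0.3793×1.5395 + 0.3793×1.4949 = 1.4838 bits


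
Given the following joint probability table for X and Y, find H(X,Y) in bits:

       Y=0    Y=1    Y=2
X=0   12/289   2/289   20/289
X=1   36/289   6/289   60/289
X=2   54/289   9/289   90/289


H(X,Y) = -Σ p(x,y) log₂ p(x,y)
  p(0,0)=12/289: -0.0415 × log₂(0.0415) = 0.1906
  p(0,1)=2/289: -0.0069 × log₂(0.0069) = 0.0497
  p(0,2)=20/289: -0.0692 × log₂(0.0692) = 0.2666
  p(1,0)=36/289: -0.1246 × log₂(0.1246) = 0.3743
  p(1,1)=6/289: -0.0208 × log₂(0.0208) = 0.1161
  p(1,2)=60/289: -0.2076 × log₂(0.2076) = 0.4709
  p(2,0)=54/289: -0.1869 × log₂(0.1869) = 0.4522
  p(2,1)=9/289: -0.0311 × log₂(0.0311) = 0.1559
  p(2,2)=90/289: -0.3114 × log₂(0.3114) = 0.5241
H(X,Y) = 2.6003 bits


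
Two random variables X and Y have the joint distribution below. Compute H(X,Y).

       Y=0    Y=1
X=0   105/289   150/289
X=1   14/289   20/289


H(X,Y) = -Σ p(x,y) log₂ p(x,y)
  p(0,0)=105/289: -0.3633 × log₂(0.3633) = 0.5307
  p(0,1)=150/289: -0.5190 × log₂(0.5190) = 0.4911
  p(1,0)=14/289: -0.0484 × log₂(0.0484) = 0.2116
  p(1,1)=20/289: -0.0692 × log₂(0.0692) = 0.2666
H(X,Y) = 1.5000 bits


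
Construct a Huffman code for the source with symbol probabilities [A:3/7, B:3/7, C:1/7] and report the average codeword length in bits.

Huffman tree construction:
Combine smallest probabilities repeatedly
Resulting codes:
  A: 11 (length 2)
  B: 0 (length 1)
  C: 10 (length 2)
Average length = Σ p(s) × length(s) = 1.5714 bits


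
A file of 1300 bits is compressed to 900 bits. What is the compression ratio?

Compression ratio = Original / Compressed
= 1300 / 900 = 1.44:1


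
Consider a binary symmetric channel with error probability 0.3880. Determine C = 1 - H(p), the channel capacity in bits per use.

For BSC with error probability p:
C = 1 - H(p) where H(p) is binary entropy
H(0.3880) = -0.3880 × log₂(0.3880) - 0.6120 × log₂(0.6120)
H(p) = 0.9635
C = 1 - 0.9635 = 0.0365 bits/use


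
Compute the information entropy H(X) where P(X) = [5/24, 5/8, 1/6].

H(X) = -Σ p(x) log₂ p(x)
  -5/24 × log₂(5/24) = 0.4715
  -5/8 × log₂(5/8) = 0.4238
  -1/6 × log₂(1/6) = 0.4308
H(X) = 1.3261 bits


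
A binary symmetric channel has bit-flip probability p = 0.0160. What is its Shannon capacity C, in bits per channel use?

For BSC with error probability p:
C = 1 - H(p) where H(p) is binary entropy
H(0.0160) = -0.0160 × log₂(0.0160) - 0.9840 × log₂(0.9840)
H(p) = 0.1184
C = 1 - 0.1184 = 0.8816 bits/use


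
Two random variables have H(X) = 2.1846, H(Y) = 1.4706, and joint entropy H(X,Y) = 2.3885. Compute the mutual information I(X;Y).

I(X;Y) = H(X) + H(Y) - H(X,Y)
I(X;Y) = 2.1846 + 1.4706 - 2.3885 = 1.2667 bits


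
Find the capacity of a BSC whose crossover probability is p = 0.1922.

For BSC with error probability p:
C = 1 - H(p) where H(p) is binary entropy
H(0.1922) = -0.1922 × log₂(0.1922) - 0.8078 × log₂(0.8078)
H(p) = 0.7061
C = 1 - 0.7061 = 0.2939 bits/use


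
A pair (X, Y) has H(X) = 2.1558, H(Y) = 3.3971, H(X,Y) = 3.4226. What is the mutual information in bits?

I(X;Y) = H(X) + H(Y) - H(X,Y)
I(X;Y) = 2.1558 + 3.3971 - 3.4226 = 2.1303 bits


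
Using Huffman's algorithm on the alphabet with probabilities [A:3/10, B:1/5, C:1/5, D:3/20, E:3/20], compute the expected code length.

Huffman tree construction:
Combine smallest probabilities repeatedly
Resulting codes:
  A: 10 (length 2)
  B: 00 (length 2)
  C: 01 (length 2)
  D: 110 (length 3)
  E: 111 (length 3)
Average length = Σ p(s) × length(s) = 2.3000 bits


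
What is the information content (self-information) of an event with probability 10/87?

Information content I(x) = -log₂(p(x))
I = -log₂(10/87) = -log₂(0.1149)
I = 3.1210 bits


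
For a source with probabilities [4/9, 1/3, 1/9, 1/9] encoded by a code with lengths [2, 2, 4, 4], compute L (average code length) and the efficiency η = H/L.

Average length L = Σ p_i × l_i = 2.4444 bits
Entropy H = 1.7527 bits
Efficiency η = H/L × 100% = 71.70%


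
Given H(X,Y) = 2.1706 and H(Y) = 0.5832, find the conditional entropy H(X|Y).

Chain rule: H(X,Y) = H(X|Y) + H(Y)
H(X|Y) = H(X,Y) - H(Y) = 2.1706 - 0.5832 = 1.5874 bits


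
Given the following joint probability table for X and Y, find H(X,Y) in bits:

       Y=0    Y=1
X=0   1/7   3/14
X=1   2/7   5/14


H(X,Y) = -Σ p(x,y) log₂ p(x,y)
  p(0,0)=1/7: -0.1429 × log₂(0.1429) = 0.4011
  p(0,1)=3/14: -0.2143 × log₂(0.2143) = 0.4762
  p(1,0)=2/7: -0.2857 × log₂(0.2857) = 0.5164
  p(1,1)=5/14: -0.3571 × log₂(0.3571) = 0.5305
H(X,Y) = 1.9242 bits


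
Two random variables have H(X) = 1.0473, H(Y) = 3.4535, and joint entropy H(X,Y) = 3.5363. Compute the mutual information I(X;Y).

I(X;Y) = H(X) + H(Y) - H(X,Y)
I(X;Y) = 1.0473 + 3.4535 - 3.5363 = 0.9645 bits


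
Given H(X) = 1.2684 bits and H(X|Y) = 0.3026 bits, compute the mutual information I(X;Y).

I(X;Y) = H(X) - H(X|Y)
I(X;Y) = 1.2684 - 0.3026 = 0.9658 bits


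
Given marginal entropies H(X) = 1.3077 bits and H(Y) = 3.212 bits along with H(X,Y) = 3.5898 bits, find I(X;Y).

I(X;Y) = H(X) + H(Y) - H(X,Y)
I(X;Y) = 1.3077 + 3.212 - 3.5898 = 0.9299 bits


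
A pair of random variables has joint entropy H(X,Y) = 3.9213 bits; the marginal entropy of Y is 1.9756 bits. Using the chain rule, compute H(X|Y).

Chain rule: H(X,Y) = H(X|Y) + H(Y)
H(X|Y) = H(X,Y) - H(Y) = 3.9213 - 1.9756 = 1.9457 bits


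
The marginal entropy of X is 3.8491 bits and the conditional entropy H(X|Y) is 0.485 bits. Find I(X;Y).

I(X;Y) = H(X) - H(X|Y)
I(X;Y) = 3.8491 - 0.485 = 3.3641 bits


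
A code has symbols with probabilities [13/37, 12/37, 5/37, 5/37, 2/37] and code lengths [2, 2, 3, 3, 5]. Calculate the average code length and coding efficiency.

Average length L = Σ p_i × l_i = 2.4324 bits
Entropy H = 2.0650 bits
Efficiency η = H/L × 100% = 84.89%


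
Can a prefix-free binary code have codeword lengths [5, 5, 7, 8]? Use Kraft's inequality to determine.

Kraft inequality: Σ 2^(-l_i) ≤ 1 for prefix-free code
Calculating: 2^(-5) + 2^(-5) + 2^(-7) + 2^(-8)
= 0.03125 + 0.03125 + 0.0078125 + 0.00390625
= 0.0742
Since 0.0742 ≤ 1, prefix-free code exists


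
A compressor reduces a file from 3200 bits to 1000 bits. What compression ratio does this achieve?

Compression ratio = Original / Compressed
= 3200 / 1000 = 3.20:1


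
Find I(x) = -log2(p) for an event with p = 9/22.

Information content I(x) = -log₂(p(x))
I = -log₂(9/22) = -log₂(0.4091)
I = 1.2895 bits


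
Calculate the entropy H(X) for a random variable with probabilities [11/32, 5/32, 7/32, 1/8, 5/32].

H(X) = -Σ p(x) log₂ p(x)
  -11/32 × log₂(11/32) = 0.5296
  -5/32 × log₂(5/32) = 0.4184
  -7/32 × log₂(7/32) = 0.4796
  -1/8 × log₂(1/8) = 0.3750
  -5/32 × log₂(5/32) = 0.4184
H(X) = 2.2211 bits


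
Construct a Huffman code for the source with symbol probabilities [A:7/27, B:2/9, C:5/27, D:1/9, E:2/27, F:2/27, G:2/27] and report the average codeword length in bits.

Huffman tree construction:
Combine smallest probabilities repeatedly
Resulting codes:
  A: 10 (length 2)
  B: 01 (length 2)
  C: 111 (length 3)
  D: 001 (length 3)
  E: 1100 (length 4)
  F: 1101 (length 4)
  G: 000 (length 3)
Average length = Σ p(s) × length(s) = 2.6667 bits


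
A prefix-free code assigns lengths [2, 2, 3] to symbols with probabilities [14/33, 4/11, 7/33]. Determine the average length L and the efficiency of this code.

Average length L = Σ p_i × l_i = 2.2121 bits
Entropy H = 1.5300 bits
Efficiency η = H/L × 100% = 69.17%


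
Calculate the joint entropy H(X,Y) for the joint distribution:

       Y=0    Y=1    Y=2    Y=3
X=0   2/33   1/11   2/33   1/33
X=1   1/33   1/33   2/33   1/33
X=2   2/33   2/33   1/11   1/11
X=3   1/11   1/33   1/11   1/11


H(X,Y) = -Σ p(x,y) log₂ p(x,y)
  p(0,0)=2/33: -0.0606 × log₂(0.0606) = 0.2451
  p(0,1)=1/11: -0.0909 × log₂(0.0909) = 0.3145
  p(0,2)=2/33: -0.0606 × log₂(0.0606) = 0.2451
  p(0,3)=1/33: -0.0303 × log₂(0.0303) = 0.1529
  p(1,0)=1/33: -0.0303 × log₂(0.0303) = 0.1529
  p(1,1)=1/33: -0.0303 × log₂(0.0303) = 0.1529
  p(1,2)=2/33: -0.0606 × log₂(0.0606) = 0.2451
  p(1,3)=1/33: -0.0303 × log₂(0.0303) = 0.1529
  p(2,0)=2/33: -0.0606 × log₂(0.0606) = 0.2451
  p(2,1)=2/33: -0.0606 × log₂(0.0606) = 0.2451
  p(2,2)=1/11: -0.0909 × log₂(0.0909) = 0.3145
  p(2,3)=1/11: -0.0909 × log₂(0.0909) = 0.3145
  p(3,0)=1/11: -0.0909 × log₂(0.0909) = 0.3145
  p(3,1)=1/33: -0.0303 × log₂(0.0303) = 0.1529
  p(3,2)=1/11: -0.0909 × log₂(0.0909) = 0.3145
  p(3,3)=1/11: -0.0909 × log₂(0.0909) = 0.3145
H(X,Y) = 3.8768 bits


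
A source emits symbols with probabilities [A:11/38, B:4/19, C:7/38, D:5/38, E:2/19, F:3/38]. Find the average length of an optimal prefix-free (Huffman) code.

Huffman tree construction:
Combine smallest probabilities repeatedly
Resulting codes:
  A: 10 (length 2)
  B: 01 (length 2)
  C: 111 (length 3)
  D: 110 (length 3)
  E: 001 (length 3)
  F: 000 (length 3)
Average length = Σ p(s) × length(s) = 2.5000 bits


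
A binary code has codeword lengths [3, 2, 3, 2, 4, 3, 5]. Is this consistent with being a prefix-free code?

Kraft inequality: Σ 2^(-l_i) ≤ 1 for prefix-free code
Calculating: 2^(-3) + 2^(-2) + 2^(-3) + 2^(-2) + 2^(-4) + 2^(-3) + 2^(-5)
= 0.125 + 0.25 + 0.125 + 0.25 + 0.0625 + 0.125 + 0.03125
= 0.9688
Since 0.9688 ≤ 1, prefix-free code exists


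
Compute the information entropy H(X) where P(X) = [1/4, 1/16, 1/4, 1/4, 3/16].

H(X) = -Σ p(x) log₂ p(x)
  -1/4 × log₂(1/4) = 0.5000
  -1/16 × log₂(1/16) = 0.2500
  -1/4 × log₂(1/4) = 0.5000
  -1/4 × log₂(1/4) = 0.5000
  -3/16 × log₂(3/16) = 0.4528
H(X) = 2.2028 bits


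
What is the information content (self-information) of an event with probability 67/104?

Information content I(x) = -log₂(p(x))
I = -log₂(67/104) = -log₂(0.6442)
I = 0.6344 bits


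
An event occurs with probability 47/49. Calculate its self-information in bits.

Information content I(x) = -log₂(p(x))
I = -log₂(47/49) = -log₂(0.9592)
I = 0.0601 bits


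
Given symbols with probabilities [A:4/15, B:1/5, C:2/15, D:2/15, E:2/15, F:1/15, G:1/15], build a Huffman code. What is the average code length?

Huffman tree construction:
Combine smallest probabilities repeatedly
Resulting codes:
  A: 01 (length 2)
  B: 00 (length 2)
  C: 100 (length 3)
  D: 101 (length 3)
  E: 110 (length 3)
  F: 1110 (length 4)
  G: 1111 (length 4)
Average length = Σ p(s) × length(s) = 2.6667 bits


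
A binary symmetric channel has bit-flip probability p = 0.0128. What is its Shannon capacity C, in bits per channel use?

For BSC with error probability p:
C = 1 - H(p) where H(p) is binary entropy
H(0.0128) = -0.0128 × log₂(0.0128) - 0.9872 × log₂(0.9872)
H(p) = 0.0988
C = 1 - 0.0988 = 0.9012 bits/use


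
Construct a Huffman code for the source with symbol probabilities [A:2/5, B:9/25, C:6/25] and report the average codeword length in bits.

Huffman tree construction:
Combine smallest probabilities repeatedly
Resulting codes:
  A: 0 (length 1)
  B: 11 (length 2)
  C: 10 (length 2)
Average length = Σ p(s) × length(s) = 1.6000 bits


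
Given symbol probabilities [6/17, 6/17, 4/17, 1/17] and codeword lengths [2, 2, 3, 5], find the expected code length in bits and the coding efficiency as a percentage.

Average length L = Σ p_i × l_i = 2.4118 bits
Entropy H = 1.7922 bits
Efficiency η = H/L × 100% = 74.31%


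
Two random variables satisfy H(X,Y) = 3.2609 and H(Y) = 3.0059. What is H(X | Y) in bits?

Chain rule: H(X,Y) = H(X|Y) + H(Y)
H(X|Y) = H(X,Y) - H(Y) = 3.2609 - 3.0059 = 0.255 bits


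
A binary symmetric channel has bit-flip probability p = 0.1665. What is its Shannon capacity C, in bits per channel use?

For BSC with error probability p:
C = 1 - H(p) where H(p) is binary entropy
H(0.1665) = -0.1665 × log₂(0.1665) - 0.8335 × log₂(0.8335)
H(p) = 0.6496
C = 1 - 0.6496 = 0.3504 bits/use


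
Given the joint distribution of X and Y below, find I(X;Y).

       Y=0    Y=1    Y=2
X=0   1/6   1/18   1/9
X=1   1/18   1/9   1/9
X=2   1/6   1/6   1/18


H(X) = 1.5715, H(Y) = 1.5715, H(X,Y) = 3.0441
I(X;Y) = H(X) + H(Y) - H(X,Y) = 0.0990 bits


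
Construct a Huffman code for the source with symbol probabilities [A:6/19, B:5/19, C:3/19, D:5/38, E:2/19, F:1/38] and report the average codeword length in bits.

Huffman tree construction:
Combine smallest probabilities repeatedly
Resulting codes:
  A: 11 (length 2)
  B: 01 (length 2)
  C: 00 (length 2)
  D: 100 (length 3)
  E: 1011 (length 4)
  F: 1010 (length 4)
Average length = Σ p(s) × length(s) = 2.3947 bits


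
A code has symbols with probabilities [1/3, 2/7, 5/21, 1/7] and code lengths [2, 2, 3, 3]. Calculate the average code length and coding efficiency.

Average length L = Σ p_i × l_i = 2.3810 bits
Entropy H = 1.9387 bits
Efficiency η = H/L × 100% = 81.43%


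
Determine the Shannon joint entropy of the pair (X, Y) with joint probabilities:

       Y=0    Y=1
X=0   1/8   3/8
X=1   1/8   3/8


H(X,Y) = -Σ p(x,y) log₂ p(x,y)
  p(0,0)=1/8: -0.1250 × log₂(0.1250) = 0.3750
  p(0,1)=3/8: -0.3750 × log₂(0.3750) = 0.5306
  p(1,0)=1/8: -0.1250 × log₂(0.1250) = 0.3750
  p(1,1)=3/8: -0.3750 × log₂(0.3750) = 0.5306
H(X,Y) = 1.8113 bits


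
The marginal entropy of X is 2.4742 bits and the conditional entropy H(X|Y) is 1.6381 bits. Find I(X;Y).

I(X;Y) = H(X) - H(X|Y)
I(X;Y) = 2.4742 - 1.6381 = 0.8361 bits


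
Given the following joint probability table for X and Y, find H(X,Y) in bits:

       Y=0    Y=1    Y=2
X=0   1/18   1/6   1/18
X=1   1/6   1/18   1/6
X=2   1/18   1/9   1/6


H(X,Y) = -Σ p(x,y) log₂ p(x,y)
  p(0,0)=1/18: -0.0556 × log₂(0.0556) = 0.2317
  p(0,1)=1/6: -0.1667 × log₂(0.1667) = 0.4308
  p(0,2)=1/18: -0.0556 × log₂(0.0556) = 0.2317
  p(1,0)=1/6: -0.1667 × log₂(0.1667) = 0.4308
  p(1,1)=1/18: -0.0556 × log₂(0.0556) = 0.2317
  p(1,2)=1/6: -0.1667 × log₂(0.1667) = 0.4308
  p(2,0)=1/18: -0.0556 × log₂(0.0556) = 0.2317
  p(2,1)=1/9: -0.1111 × log₂(0.1111) = 0.3522
  p(2,2)=1/6: -0.1667 × log₂(0.1667) = 0.4308
H(X,Y) = 3.0022 bits


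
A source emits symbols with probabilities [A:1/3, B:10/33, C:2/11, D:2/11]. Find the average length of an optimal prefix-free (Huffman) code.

Huffman tree construction:
Combine smallest probabilities repeatedly
Resulting codes:
  A: 11 (length 2)
  B: 10 (length 2)
  C: 00 (length 2)
  D: 01 (length 2)
Average length = Σ p(s) × length(s) = 2.0000 bits


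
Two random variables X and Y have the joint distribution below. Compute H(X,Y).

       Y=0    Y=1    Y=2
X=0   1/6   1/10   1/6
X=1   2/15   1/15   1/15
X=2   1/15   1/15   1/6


H(X,Y) = -Σ p(x,y) log₂ p(x,y)
  p(0,0)=1/6: -0.1667 × log₂(0.1667) = 0.4308
  p(0,1)=1/10: -0.1000 × log₂(0.1000) = 0.3322
  p(0,2)=1/6: -0.1667 × log₂(0.1667) = 0.4308
  p(1,0)=2/15: -0.1333 × log₂(0.1333) = 0.3876
  p(1,1)=1/15: -0.0667 × log₂(0.0667) = 0.2605
  p(1,2)=1/15: -0.0667 × log₂(0.0667) = 0.2605
  p(2,0)=1/15: -0.0667 × log₂(0.0667) = 0.2605
  p(2,1)=1/15: -0.0667 × log₂(0.0667) = 0.2605
  p(2,2)=1/6: -0.1667 × log₂(0.1667) = 0.4308
H(X,Y) = 3.0541 bits


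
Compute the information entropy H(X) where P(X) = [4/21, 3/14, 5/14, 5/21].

H(X) = -Σ p(x) log₂ p(x)
  -4/21 × log₂(4/21) = 0.4557
  -3/14 × log₂(3/14) = 0.4762
  -5/14 × log₂(5/14) = 0.5305
  -5/21 × log₂(5/21) = 0.4929
H(X) = 1.9554 bits


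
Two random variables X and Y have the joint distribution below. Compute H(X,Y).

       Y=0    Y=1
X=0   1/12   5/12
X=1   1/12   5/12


H(X,Y) = -Σ p(x,y) log₂ p(x,y)
  p(0,0)=1/12: -0.0833 × log₂(0.0833) = 0.2987
  p(0,1)=5/12: -0.4167 × log₂(0.4167) = 0.5263
  p(1,0)=1/12: -0.0833 × log₂(0.0833) = 0.2987
  p(1,1)=5/12: -0.4167 × log₂(0.4167) = 0.5263
H(X,Y) = 1.6500 bits


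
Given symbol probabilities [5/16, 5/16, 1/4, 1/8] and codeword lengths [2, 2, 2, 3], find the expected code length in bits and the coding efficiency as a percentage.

Average length L = Σ p_i × l_i = 2.1250 bits
Entropy H = 1.9238 bits
Efficiency η = H/L × 100% = 90.53%


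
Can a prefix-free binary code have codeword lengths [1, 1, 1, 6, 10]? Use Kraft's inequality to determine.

Kraft inequality: Σ 2^(-l_i) ≤ 1 for prefix-free code
Calculating: 2^(-1) + 2^(-1) + 2^(-1) + 2^(-6) + 2^(-10)
= 0.5 + 0.5 + 0.5 + 0.015625 + 0.0009765625
= 1.5166
Since 1.5166 > 1, prefix-free code does not exist


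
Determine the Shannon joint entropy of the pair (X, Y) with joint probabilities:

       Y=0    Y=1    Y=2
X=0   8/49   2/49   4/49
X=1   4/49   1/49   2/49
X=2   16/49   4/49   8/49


H(X,Y) = -Σ p(x,y) log₂ p(x,y)
  p(0,0)=8/49: -0.1633 × log₂(0.1633) = 0.4269
  p(0,1)=2/49: -0.0408 × log₂(0.0408) = 0.1884
  p(0,2)=4/49: -0.0816 × log₂(0.0816) = 0.2951
  p(1,0)=4/49: -0.0816 × log₂(0.0816) = 0.2951
  p(1,1)=1/49: -0.0204 × log₂(0.0204) = 0.1146
  p(1,2)=2/49: -0.0408 × log₂(0.0408) = 0.1884
  p(2,0)=16/49: -0.3265 × log₂(0.3265) = 0.5273
  p(2,1)=4/49: -0.0816 × log₂(0.0816) = 0.2951
  p(2,2)=8/49: -0.1633 × log₂(0.1633) = 0.4269
H(X,Y) = 2.7576 bits


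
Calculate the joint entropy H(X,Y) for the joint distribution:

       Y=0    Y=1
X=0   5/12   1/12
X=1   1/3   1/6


H(X,Y) = -Σ p(x,y) log₂ p(x,y)
  p(0,0)=5/12: -0.4167 × log₂(0.4167) = 0.5263
  p(0,1)=1/12: -0.0833 × log₂(0.0833) = 0.2987
  p(1,0)=1/3: -0.3333 × log₂(0.3333) = 0.5283
  p(1,1)=1/6: -0.1667 × log₂(0.1667) = 0.4308
H(X,Y) = 1.7842 bits


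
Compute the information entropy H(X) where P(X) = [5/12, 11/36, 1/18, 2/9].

H(X) = -Σ p(x) log₂ p(x)
  -5/12 × log₂(5/12) = 0.5263
  -11/36 × log₂(11/36) = 0.5227
  -1/18 × log₂(1/18) = 0.2317
  -2/9 × log₂(2/9) = 0.4822
H(X) = 1.7628 bits


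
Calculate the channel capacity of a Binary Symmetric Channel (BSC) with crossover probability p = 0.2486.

For BSC with error probability p:
C = 1 - H(p) where H(p) is binary entropy
H(0.2486) = -0.2486 × log₂(0.2486) - 0.7514 × log₂(0.7514)
H(p) = 0.8091
C = 1 - 0.8091 = 0.1909 bits/use


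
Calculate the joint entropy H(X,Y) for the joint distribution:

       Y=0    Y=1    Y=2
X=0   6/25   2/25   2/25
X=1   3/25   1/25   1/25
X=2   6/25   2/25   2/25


H(X,Y) = -Σ p(x,y) log₂ p(x,y)
  p(0,0)=6/25: -0.2400 × log₂(0.2400) = 0.4941
  p(0,1)=2/25: -0.0800 × log₂(0.0800) = 0.2915
  p(0,2)=2/25: -0.0800 × log₂(0.0800) = 0.2915
  p(1,0)=3/25: -0.1200 × log₂(0.1200) = 0.3671
  p(1,1)=1/25: -0.0400 × log₂(0.0400) = 0.1858
  p(1,2)=1/25: -0.0400 × log₂(0.0400) = 0.1858
  p(2,0)=6/25: -0.2400 × log₂(0.2400) = 0.4941
  p(2,1)=2/25: -0.0800 × log₂(0.0800) = 0.2915
  p(2,2)=2/25: -0.0800 × log₂(0.0800) = 0.2915
H(X,Y) = 2.8929 bits


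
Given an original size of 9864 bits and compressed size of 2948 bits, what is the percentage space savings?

Space savings = (1 - Compressed/Original) × 100%
= (1 - 2948/9864) × 100%
= 70.11%


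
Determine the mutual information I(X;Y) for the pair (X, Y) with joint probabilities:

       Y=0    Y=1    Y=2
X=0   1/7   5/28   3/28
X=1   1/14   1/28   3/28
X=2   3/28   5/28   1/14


H(X) = 1.5306, H(Y) = 1.5722, H(X,Y) = 3.0401
I(X;Y) = H(X) + H(Y) - H(X,Y) = 0.0628 bits


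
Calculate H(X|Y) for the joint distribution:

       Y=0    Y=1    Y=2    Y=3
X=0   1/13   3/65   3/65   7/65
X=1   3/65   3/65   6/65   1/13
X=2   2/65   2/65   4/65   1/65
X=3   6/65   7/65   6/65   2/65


H(X|Y) = Σ_y p(y) H(X|Y=y)
  p(Y=0) = 16/65, H(X|Y=0) = 1.8829
  p(Y=1) = 3/13, H(X|Y=1) = 1.8295
  p(Y=2) = 19/65, H(X|Y=2) = 1.9440
  p(Y=3) = 3/13, H(X|Y=3) = 1.6895
H(X|Y) = 0.2462×1.8829 + 0.2308×1.8295 + 0.2923×1.9440 + 0.2308×1.6895 = 1.8438 bits


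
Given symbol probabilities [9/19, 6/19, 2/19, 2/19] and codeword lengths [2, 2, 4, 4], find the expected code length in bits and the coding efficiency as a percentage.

Average length L = Σ p_i × l_i = 2.4211 bits
Entropy H = 1.7196 bits
Efficiency η = H/L × 100% = 71.03%


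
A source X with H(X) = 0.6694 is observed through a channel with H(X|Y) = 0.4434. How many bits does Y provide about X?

I(X;Y) = H(X) - H(X|Y)
I(X;Y) = 0.6694 - 0.4434 = 0.226 bits


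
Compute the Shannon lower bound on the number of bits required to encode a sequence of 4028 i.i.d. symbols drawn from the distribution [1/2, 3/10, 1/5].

Entropy H = 1.4855 bits/symbol
Minimum bits = H × n = 1.4855 × 4028
= 5983.49 bits


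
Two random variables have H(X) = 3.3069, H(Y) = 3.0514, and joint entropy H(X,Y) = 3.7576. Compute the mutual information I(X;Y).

I(X;Y) = H(X) + H(Y) - H(X,Y)
I(X;Y) = 3.3069 + 3.0514 - 3.7576 = 2.6007 bits


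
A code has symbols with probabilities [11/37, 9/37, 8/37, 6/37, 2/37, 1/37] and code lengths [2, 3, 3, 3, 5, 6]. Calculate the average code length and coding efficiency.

Average length L = Σ p_i × l_i = 2.8919 bits
Entropy H = 2.2880 bits
Efficiency η = H/L × 100% = 79.12%


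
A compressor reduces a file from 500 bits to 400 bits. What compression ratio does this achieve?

Compression ratio = Original / Compressed
= 500 / 400 = 1.25:1


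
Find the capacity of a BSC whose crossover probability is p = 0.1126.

For BSC with error probability p:
C = 1 - H(p) where H(p) is binary entropy
H(0.1126) = -0.1126 × log₂(0.1126) - 0.8874 × log₂(0.8874)
H(p) = 0.5077
C = 1 - 0.5077 = 0.4923 bits/use


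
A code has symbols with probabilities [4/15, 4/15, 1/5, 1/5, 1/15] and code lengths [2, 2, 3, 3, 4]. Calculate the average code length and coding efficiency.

Average length L = Σ p_i × l_i = 2.5333 bits
Entropy H = 2.2062 bits
Efficiency η = H/L × 100% = 87.09%


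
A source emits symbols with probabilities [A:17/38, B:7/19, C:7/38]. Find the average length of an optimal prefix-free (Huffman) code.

Huffman tree construction:
Combine smallest probabilities repeatedly
Resulting codes:
  A: 0 (length 1)
  B: 11 (length 2)
  C: 10 (length 2)
Average length = Σ p(s) × length(s) = 1.5526 bits


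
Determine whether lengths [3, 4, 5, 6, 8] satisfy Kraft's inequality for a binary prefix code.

Kraft inequality: Σ 2^(-l_i) ≤ 1 for prefix-free code
Calculating: 2^(-3) + 2^(-4) + 2^(-5) + 2^(-6) + 2^(-8)
= 0.125 + 0.0625 + 0.03125 + 0.015625 + 0.00390625
= 0.2383
Since 0.2383 ≤ 1, prefix-free code exists


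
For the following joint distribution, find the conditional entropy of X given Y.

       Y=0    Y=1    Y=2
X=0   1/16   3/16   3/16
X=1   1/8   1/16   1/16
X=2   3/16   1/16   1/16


H(X|Y) = Σ_y p(y) H(X|Y=y)
  p(Y=0) = 3/8, H(X|Y=0) = 1.4591
  p(Y=1) = 5/16, H(X|Y=1) = 1.3710
  p(Y=2) = 5/16, H(X|Y=2) = 1.3710
H(X|Y) = 0.3750×1.4591 + 0.3125×1.3710 + 0.3125×1.3710 = 1.4040 bits


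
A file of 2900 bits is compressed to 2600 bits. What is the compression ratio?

Compression ratio = Original / Compressed
= 2900 / 2600 = 1.12:1


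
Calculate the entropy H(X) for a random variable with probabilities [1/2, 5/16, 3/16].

H(X) = -Σ p(x) log₂ p(x)
  -1/2 × log₂(1/2) = 0.5000
  -5/16 × log₂(5/16) = 0.5244
  -3/16 × log₂(3/16) = 0.4528
H(X) = 1.4772 bits


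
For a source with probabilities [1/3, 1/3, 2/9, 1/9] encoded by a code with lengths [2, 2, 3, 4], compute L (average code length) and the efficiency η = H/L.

Average length L = Σ p_i × l_i = 2.4444 bits
Entropy H = 1.8911 bits
Efficiency η = H/L × 100% = 77.36%


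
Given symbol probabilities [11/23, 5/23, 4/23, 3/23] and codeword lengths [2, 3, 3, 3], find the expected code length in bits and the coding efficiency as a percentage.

Average length L = Σ p_i × l_i = 2.5217 bits
Entropy H = 1.8097 bits
Efficiency η = H/L × 100% = 71.76%


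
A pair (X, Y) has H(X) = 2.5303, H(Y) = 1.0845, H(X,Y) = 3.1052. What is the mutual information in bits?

I(X;Y) = H(X) + H(Y) - H(X,Y)
I(X;Y) = 2.5303 + 1.0845 - 3.1052 = 0.5096 bits


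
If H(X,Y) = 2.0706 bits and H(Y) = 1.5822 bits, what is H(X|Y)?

Chain rule: H(X,Y) = H(X|Y) + H(Y)
H(X|Y) = H(X,Y) - H(Y) = 2.0706 - 1.5822 = 0.4884 bits


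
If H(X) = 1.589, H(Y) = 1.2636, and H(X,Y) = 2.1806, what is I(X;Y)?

I(X;Y) = H(X) + H(Y) - H(X,Y)
I(X;Y) = 1.589 + 1.2636 - 2.1806 = 0.672 bits


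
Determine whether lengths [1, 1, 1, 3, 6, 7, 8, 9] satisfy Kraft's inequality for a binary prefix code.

Kraft inequality: Σ 2^(-l_i) ≤ 1 for prefix-free code
Calculating: 2^(-1) + 2^(-1) + 2^(-1) + 2^(-3) + 2^(-6) + 2^(-7) + 2^(-8) + 2^(-9)
= 0.5 + 0.5 + 0.5 + 0.125 + 0.015625 + 0.0078125 + 0.00390625 + 0.001953125
= 1.6543
Since 1.6543 > 1, prefix-free code does not exist


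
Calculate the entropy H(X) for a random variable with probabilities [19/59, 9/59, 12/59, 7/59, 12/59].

H(X) = -Σ p(x) log₂ p(x)
  -19/59 × log₂(19/59) = 0.5264
  -9/59 × log₂(9/59) = 0.4138
  -12/59 × log₂(12/59) = 0.4673
  -7/59 × log₂(7/59) = 0.3649
  -12/59 × log₂(12/59) = 0.4673
H(X) = 2.2398 bits


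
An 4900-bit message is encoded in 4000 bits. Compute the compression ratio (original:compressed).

Compression ratio = Original / Compressed
= 4900 / 4000 = 1.23:1


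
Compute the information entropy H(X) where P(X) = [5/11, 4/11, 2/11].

H(X) = -Σ p(x) log₂ p(x)
  -5/11 × log₂(5/11) = 0.5170
  -4/11 × log₂(4/11) = 0.5307
  -2/11 × log₂(2/11) = 0.4472
H(X) = 1.4949 bits


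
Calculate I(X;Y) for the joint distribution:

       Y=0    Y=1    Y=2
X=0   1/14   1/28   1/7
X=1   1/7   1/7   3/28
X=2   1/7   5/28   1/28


H(X) = 1.5601, H(Y) = 1.5774, H(X,Y) = 3.0086
I(X;Y) = H(X) + H(Y) - H(X,Y) = 0.1288 bits


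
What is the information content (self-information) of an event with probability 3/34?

Information content I(x) = -log₂(p(x))
I = -log₂(3/34) = -log₂(0.0882)
I = 3.5025 bits


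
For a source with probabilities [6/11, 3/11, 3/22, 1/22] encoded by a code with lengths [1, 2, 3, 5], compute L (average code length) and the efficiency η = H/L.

Average length L = Σ p_i × l_i = 1.7273 bits
Entropy H = 1.5829 bits
Efficiency η = H/L × 100% = 91.64%


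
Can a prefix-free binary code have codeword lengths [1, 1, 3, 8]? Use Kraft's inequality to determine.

Kraft inequality: Σ 2^(-l_i) ≤ 1 for prefix-free code
Calculating: 2^(-1) + 2^(-1) + 2^(-3) + 2^(-8)
= 0.5 + 0.5 + 0.125 + 0.00390625
= 1.1289
Since 1.1289 > 1, prefix-free code does not exist


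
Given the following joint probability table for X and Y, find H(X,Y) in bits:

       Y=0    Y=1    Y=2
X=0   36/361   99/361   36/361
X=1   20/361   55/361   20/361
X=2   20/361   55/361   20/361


H(X,Y) = -Σ p(x,y) log₂ p(x,y)
  p(0,0)=36/361: -0.0997 × log₂(0.0997) = 0.3317
  p(0,1)=99/361: -0.2742 × log₂(0.2742) = 0.5119
  p(0,2)=36/361: -0.0997 × log₂(0.0997) = 0.3317
  p(1,0)=20/361: -0.0554 × log₂(0.0554) = 0.2312
  p(1,1)=55/361: -0.1524 × log₂(0.1524) = 0.4136
  p(1,2)=20/361: -0.0554 × log₂(0.0554) = 0.2312
  p(2,0)=20/361: -0.0554 × log₂(0.0554) = 0.2312
  p(2,1)=55/361: -0.1524 × log₂(0.1524) = 0.4136
  p(2,2)=20/361: -0.0554 × log₂(0.0554) = 0.2312
H(X,Y) = 2.9273 bits


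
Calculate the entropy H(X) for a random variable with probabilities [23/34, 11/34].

H(X) = -Σ p(x) log₂ p(x)
  -23/34 × log₂(23/34) = 0.3815
  -11/34 × log₂(11/34) = 0.5267
H(X) = 0.9082 bits


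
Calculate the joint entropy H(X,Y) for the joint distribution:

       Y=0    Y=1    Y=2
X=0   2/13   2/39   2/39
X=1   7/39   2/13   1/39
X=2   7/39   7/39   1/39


H(X,Y) = -Σ p(x,y) log₂ p(x,y)
  p(0,0)=2/13: -0.1538 × log₂(0.1538) = 0.4155
  p(0,1)=2/39: -0.0513 × log₂(0.0513) = 0.2198
  p(0,2)=2/39: -0.0513 × log₂(0.0513) = 0.2198
  p(1,0)=7/39: -0.1795 × log₂(0.1795) = 0.4448
  p(1,1)=2/13: -0.1538 × log₂(0.1538) = 0.4155
  p(1,2)=1/39: -0.0256 × log₂(0.0256) = 0.1355
  p(2,0)=7/39: -0.1795 × log₂(0.1795) = 0.4448
  p(2,1)=7/39: -0.1795 × log₂(0.1795) = 0.4448
  p(2,2)=1/39: -0.0256 × log₂(0.0256) = 0.1355
H(X,Y) = 2.8758 bits


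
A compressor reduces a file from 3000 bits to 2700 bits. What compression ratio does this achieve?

Compression ratio = Original / Compressed
= 3000 / 2700 = 1.11:1


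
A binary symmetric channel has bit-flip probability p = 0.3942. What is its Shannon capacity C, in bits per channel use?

For BSC with error probability p:
C = 1 - H(p) where H(p) is binary entropy
H(0.3942) = -0.3942 × log₂(0.3942) - 0.6058 × log₂(0.6058)
H(p) = 0.9675
C = 1 - 0.9675 = 0.0325 bits/use


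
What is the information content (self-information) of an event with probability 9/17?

Information content I(x) = -log₂(p(x))
I = -log₂(9/17) = -log₂(0.5294)
I = 0.9175 bits


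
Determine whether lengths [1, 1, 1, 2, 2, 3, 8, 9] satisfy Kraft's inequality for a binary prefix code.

Kraft inequality: Σ 2^(-l_i) ≤ 1 for prefix-free code
Calculating: 2^(-1) + 2^(-1) + 2^(-1) + 2^(-2) + 2^(-2) + 2^(-3) + 2^(-8) + 2^(-9)
= 0.5 + 0.5 + 0.5 + 0.25 + 0.25 + 0.125 + 0.00390625 + 0.001953125
= 2.1309
Since 2.1309 > 1, prefix-free code does not exist


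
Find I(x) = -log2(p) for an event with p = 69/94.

Information content I(x) = -log₂(p(x))
I = -log₂(69/94) = -log₂(0.7340)
I = 0.4461 bits


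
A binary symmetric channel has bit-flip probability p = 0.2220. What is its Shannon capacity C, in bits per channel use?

For BSC with error probability p:
C = 1 - H(p) where H(p) is binary entropy
H(0.2220) = -0.2220 × log₂(0.2220) - 0.7780 × log₂(0.7780)
H(p) = 0.7638
C = 1 - 0.7638 = 0.2362 bits/use


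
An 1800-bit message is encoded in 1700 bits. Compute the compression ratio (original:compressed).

Compression ratio = Original / Compressed
= 1800 / 1700 = 1.06:1


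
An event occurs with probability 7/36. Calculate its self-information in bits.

Information content I(x) = -log₂(p(x))
I = -log₂(7/36) = -log₂(0.1944)
I = 2.3626 bits


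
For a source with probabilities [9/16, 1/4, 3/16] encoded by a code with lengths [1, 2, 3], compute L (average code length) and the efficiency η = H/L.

Average length L = Σ p_i × l_i = 1.6250 bits
Entropy H = 1.4197 bits
Efficiency η = H/L × 100% = 87.37%


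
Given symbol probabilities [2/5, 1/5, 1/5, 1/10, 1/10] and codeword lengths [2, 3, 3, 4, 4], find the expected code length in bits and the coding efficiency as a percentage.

Average length L = Σ p_i × l_i = 2.8000 bits
Entropy H = 2.1219 bits
Efficiency η = H/L × 100% = 75.78%


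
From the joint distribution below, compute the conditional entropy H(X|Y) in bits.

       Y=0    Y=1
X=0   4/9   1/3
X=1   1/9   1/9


H(X|Y) = Σ_y p(y) H(X|Y=y)
  p(Y=0) = 5/9, H(X|Y=0) = 0.7219
  p(Y=1) = 4/9, H(X|Y=1) = 0.8113
H(X|Y) = 0.5556×0.7219 + 0.4444×0.8113 = 0.7616 bits


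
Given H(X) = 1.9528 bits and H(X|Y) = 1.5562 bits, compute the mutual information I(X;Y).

I(X;Y) = H(X) - H(X|Y)
I(X;Y) = 1.9528 - 1.5562 = 0.3966 bits


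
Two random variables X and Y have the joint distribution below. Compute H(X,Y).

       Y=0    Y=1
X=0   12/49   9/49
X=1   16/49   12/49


H(X,Y) = -Σ p(x,y) log₂ p(x,y)
  p(0,0)=12/49: -0.2449 × log₂(0.2449) = 0.4971
  p(0,1)=9/49: -0.1837 × log₂(0.1837) = 0.4490
  p(1,0)=16/49: -0.3265 × log₂(0.3265) = 0.5273
  p(1,1)=12/49: -0.2449 × log₂(0.2449) = 0.4971
H(X,Y) = 1.9705 bits


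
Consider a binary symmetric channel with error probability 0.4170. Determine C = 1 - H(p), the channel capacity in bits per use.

For BSC with error probability p:
C = 1 - H(p) where H(p) is binary entropy
H(0.4170) = -0.4170 × log₂(0.4170) - 0.5830 × log₂(0.5830)
H(p) = 0.9800
C = 1 - 0.9800 = 0.0200 bits/use


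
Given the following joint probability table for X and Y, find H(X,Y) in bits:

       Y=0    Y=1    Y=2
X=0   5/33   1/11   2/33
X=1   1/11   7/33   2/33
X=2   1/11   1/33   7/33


H(X,Y) = -Σ p(x,y) log₂ p(x,y)
  p(0,0)=5/33: -0.1515 × log₂(0.1515) = 0.4125
  p(0,1)=1/11: -0.0909 × log₂(0.0909) = 0.3145
  p(0,2)=2/33: -0.0606 × log₂(0.0606) = 0.2451
  p(1,0)=1/11: -0.0909 × log₂(0.0909) = 0.3145
  p(1,1)=7/33: -0.2121 × log₂(0.2121) = 0.4745
  p(1,2)=2/33: -0.0606 × log₂(0.0606) = 0.2451
  p(2,0)=1/11: -0.0909 × log₂(0.0909) = 0.3145
  p(2,1)=1/33: -0.0303 × log₂(0.0303) = 0.1529
  p(2,2)=7/33: -0.2121 × log₂(0.2121) = 0.4745
H(X,Y) = 2.9481 bits


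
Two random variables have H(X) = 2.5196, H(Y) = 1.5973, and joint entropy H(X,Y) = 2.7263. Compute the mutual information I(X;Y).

I(X;Y) = H(X) + H(Y) - H(X,Y)
I(X;Y) = 2.5196 + 1.5973 - 2.7263 = 1.3906 bits


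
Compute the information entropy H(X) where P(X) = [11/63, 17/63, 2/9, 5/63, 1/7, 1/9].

H(X) = -Σ p(x) log₂ p(x)
  -11/63 × log₂(11/63) = 0.4396
  -17/63 × log₂(17/63) = 0.5100
  -2/9 × log₂(2/9) = 0.4822
  -5/63 × log₂(5/63) = 0.2901
  -1/7 × log₂(1/7) = 0.4011
  -1/9 × log₂(1/9) = 0.3522
H(X) = 2.4752 bits


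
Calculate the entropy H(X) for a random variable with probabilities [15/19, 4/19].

H(X) = -Σ p(x) log₂ p(x)
  -15/19 × log₂(15/19) = 0.2692
  -4/19 × log₂(4/19) = 0.4732
H(X) = 0.7425 bits


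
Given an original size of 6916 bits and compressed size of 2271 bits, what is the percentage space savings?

Space savings = (1 - Compressed/Original) × 100%
= (1 - 2271/6916) × 100%
= 67.16%


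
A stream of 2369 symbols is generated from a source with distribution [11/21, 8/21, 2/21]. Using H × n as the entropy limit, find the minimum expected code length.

Entropy H = 1.3421 bits/symbol
Minimum bits = H × n = 1.3421 × 2369
= 3179.53 bits


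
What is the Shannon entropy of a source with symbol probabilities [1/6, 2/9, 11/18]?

H(X) = -Σ p(x) log₂ p(x)
  -1/6 × log₂(1/6) = 0.4308
  -2/9 × log₂(2/9) = 0.4822
  -11/18 × log₂(11/18) = 0.4342
H(X) = 1.3472 bits


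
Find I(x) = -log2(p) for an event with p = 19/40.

Information content I(x) = -log₂(p(x))
I = -log₂(19/40) = -log₂(0.4750)
I = 1.0740 bits


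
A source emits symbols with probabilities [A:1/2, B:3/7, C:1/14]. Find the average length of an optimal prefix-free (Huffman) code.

Huffman tree construction:
Combine smallest probabilities repeatedly
Resulting codes:
  A: 0 (length 1)
  B: 11 (length 2)
  C: 10 (length 2)
Average length = Σ p(s) × length(s) = 1.5000 bits


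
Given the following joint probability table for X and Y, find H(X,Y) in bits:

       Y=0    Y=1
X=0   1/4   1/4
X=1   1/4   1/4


H(X,Y) = -Σ p(x,y) log₂ p(x,y)
  p(0,0)=1/4: -0.2500 × log₂(0.2500) = 0.5000
  p(0,1)=1/4: -0.2500 × log₂(0.2500) = 0.5000
  p(1,0)=1/4: -0.2500 × log₂(0.2500) = 0.5000
  p(1,1)=1/4: -0.2500 × log₂(0.2500) = 0.5000
H(X,Y) = 2.0000 bits


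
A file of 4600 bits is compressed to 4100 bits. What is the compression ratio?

Compression ratio = Original / Compressed
= 4600 / 4100 = 1.12:1


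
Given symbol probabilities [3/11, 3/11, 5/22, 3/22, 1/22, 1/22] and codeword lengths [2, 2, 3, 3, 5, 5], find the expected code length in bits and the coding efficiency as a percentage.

Average length L = Σ p_i × l_i = 2.6364 bits
Entropy H = 2.3056 bits
Efficiency η = H/L × 100% = 87.45%


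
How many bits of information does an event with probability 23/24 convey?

Information content I(x) = -log₂(p(x))
I = -log₂(23/24) = -log₂(0.9583)
I = 0.0614 bits


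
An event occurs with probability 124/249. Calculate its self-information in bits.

Information content I(x) = -log₂(p(x))
I = -log₂(124/249) = -log₂(0.4980)
I = 1.0058 bits


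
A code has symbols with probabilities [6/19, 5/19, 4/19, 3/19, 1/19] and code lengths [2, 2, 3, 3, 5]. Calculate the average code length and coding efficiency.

Average length L = Σ p_i × l_i = 2.5263 bits
Entropy H = 2.1493 bits
Efficiency η = H/L × 100% = 85.08%
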